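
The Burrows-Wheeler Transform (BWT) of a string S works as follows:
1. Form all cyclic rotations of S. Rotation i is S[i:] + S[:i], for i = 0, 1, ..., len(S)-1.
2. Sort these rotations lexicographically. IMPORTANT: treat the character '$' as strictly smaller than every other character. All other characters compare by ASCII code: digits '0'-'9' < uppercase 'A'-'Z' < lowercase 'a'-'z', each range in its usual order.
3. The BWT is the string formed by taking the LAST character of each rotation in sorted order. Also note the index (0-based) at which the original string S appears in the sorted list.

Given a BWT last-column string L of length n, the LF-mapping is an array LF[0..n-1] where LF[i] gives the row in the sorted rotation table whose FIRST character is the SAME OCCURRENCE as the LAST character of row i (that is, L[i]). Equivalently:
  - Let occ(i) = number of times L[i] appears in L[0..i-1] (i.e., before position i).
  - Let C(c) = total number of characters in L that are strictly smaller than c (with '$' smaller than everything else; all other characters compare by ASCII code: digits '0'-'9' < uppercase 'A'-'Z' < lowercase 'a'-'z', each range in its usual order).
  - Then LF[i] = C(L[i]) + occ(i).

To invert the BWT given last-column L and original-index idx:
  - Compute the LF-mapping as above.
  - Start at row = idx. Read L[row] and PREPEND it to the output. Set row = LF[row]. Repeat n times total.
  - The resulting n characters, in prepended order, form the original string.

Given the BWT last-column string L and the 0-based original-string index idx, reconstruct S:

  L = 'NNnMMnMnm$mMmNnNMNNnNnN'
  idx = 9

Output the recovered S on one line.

LF mapping: 6 7 17 1 2 18 3 19 14 0 15 4 16 8 20 9 5 10 11 21 12 22 13
Walk LF starting at row 9, prepending L[row]:
  step 1: row=9, L[9]='$', prepend. Next row=LF[9]=0
  step 2: row=0, L[0]='N', prepend. Next row=LF[0]=6
  step 3: row=6, L[6]='M', prepend. Next row=LF[6]=3
  step 4: row=3, L[3]='M', prepend. Next row=LF[3]=1
  step 5: row=1, L[1]='N', prepend. Next row=LF[1]=7
  step 6: row=7, L[7]='n', prepend. Next row=LF[7]=19
  step 7: row=19, L[19]='n', prepend. Next row=LF[19]=21
  step 8: row=21, L[21]='n', prepend. Next row=LF[21]=22
  step 9: row=22, L[22]='N', prepend. Next row=LF[22]=13
  step 10: row=13, L[13]='N', prepend. Next row=LF[13]=8
  step 11: row=8, L[8]='m', prepend. Next row=LF[8]=14
  step 12: row=14, L[14]='n', prepend. Next row=LF[14]=20
  step 13: row=20, L[20]='N', prepend. Next row=LF[20]=12
  step 14: row=12, L[12]='m', prepend. Next row=LF[12]=16
  step 15: row=16, L[16]='M', prepend. Next row=LF[16]=5
  step 16: row=5, L[5]='n', prepend. Next row=LF[5]=18
  step 17: row=18, L[18]='N', prepend. Next row=LF[18]=11
  step 18: row=11, L[11]='M', prepend. Next row=LF[11]=4
  step 19: row=4, L[4]='M', prepend. Next row=LF[4]=2
  step 20: row=2, L[2]='n', prepend. Next row=LF[2]=17
  step 21: row=17, L[17]='N', prepend. Next row=LF[17]=10
  step 22: row=10, L[10]='m', prepend. Next row=LF[10]=15
  step 23: row=15, L[15]='N', prepend. Next row=LF[15]=9
Reversed output: NmNnMMNnMmNnmNNnnnNMMN$

Answer: NmNnMMNnMmNnmNNnnnNMMN$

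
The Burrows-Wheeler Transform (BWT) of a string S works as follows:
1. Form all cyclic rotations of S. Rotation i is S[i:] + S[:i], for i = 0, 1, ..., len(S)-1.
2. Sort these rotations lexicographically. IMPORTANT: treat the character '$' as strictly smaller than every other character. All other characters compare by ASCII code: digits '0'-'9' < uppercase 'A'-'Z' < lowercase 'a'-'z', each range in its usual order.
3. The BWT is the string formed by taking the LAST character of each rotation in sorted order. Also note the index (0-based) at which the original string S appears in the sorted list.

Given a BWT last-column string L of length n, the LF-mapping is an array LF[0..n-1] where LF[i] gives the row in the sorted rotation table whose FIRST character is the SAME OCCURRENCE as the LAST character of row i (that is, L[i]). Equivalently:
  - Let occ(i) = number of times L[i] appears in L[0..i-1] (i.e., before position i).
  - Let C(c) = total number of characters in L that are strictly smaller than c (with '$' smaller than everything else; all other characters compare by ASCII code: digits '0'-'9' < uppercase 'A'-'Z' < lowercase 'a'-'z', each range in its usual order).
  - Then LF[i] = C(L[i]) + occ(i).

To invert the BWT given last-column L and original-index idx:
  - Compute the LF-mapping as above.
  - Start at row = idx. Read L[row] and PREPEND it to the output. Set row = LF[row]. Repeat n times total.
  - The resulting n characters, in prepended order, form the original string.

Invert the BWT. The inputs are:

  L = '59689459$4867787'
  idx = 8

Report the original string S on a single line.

LF mapping: 3 13 5 10 14 1 4 15 0 2 11 6 7 8 12 9
Walk LF starting at row 8, prepending L[row]:
  step 1: row=8, L[8]='$', prepend. Next row=LF[8]=0
  step 2: row=0, L[0]='5', prepend. Next row=LF[0]=3
  step 3: row=3, L[3]='8', prepend. Next row=LF[3]=10
  step 4: row=10, L[10]='8', prepend. Next row=LF[10]=11
  step 5: row=11, L[11]='6', prepend. Next row=LF[11]=6
  step 6: row=6, L[6]='5', prepend. Next row=LF[6]=4
  step 7: row=4, L[4]='9', prepend. Next row=LF[4]=14
  step 8: row=14, L[14]='8', prepend. Next row=LF[14]=12
  step 9: row=12, L[12]='7', prepend. Next row=LF[12]=7
  step 10: row=7, L[7]='9', prepend. Next row=LF[7]=15
  step 11: row=15, L[15]='7', prepend. Next row=LF[15]=9
  step 12: row=9, L[9]='4', prepend. Next row=LF[9]=2
  step 13: row=2, L[2]='6', prepend. Next row=LF[2]=5
  step 14: row=5, L[5]='4', prepend. Next row=LF[5]=1
  step 15: row=1, L[1]='9', prepend. Next row=LF[1]=13
  step 16: row=13, L[13]='7', prepend. Next row=LF[13]=8
Reversed output: 794647978956885$

Answer: 794647978956885$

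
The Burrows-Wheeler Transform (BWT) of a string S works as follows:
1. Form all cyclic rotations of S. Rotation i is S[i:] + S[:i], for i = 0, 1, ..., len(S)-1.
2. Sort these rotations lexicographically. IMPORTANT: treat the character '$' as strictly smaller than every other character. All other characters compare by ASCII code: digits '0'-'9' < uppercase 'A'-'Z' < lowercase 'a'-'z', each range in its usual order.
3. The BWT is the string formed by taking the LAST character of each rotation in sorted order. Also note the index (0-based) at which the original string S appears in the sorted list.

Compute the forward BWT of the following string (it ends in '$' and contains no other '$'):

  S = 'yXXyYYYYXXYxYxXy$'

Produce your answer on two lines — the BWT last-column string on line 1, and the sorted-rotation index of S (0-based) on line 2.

All 17 rotations (rotation i = S[i:]+S[:i]):
  rot[0] = yXXyYYYYXXYxYxXy$
  rot[1] = XXyYYYYXXYxYxXy$y
  rot[2] = XyYYYYXXYxYxXy$yX
  rot[3] = yYYYYXXYxYxXy$yXX
  rot[4] = YYYYXXYxYxXy$yXXy
  rot[5] = YYYXXYxYxXy$yXXyY
  rot[6] = YYXXYxYxXy$yXXyYY
  rot[7] = YXXYxYxXy$yXXyYYY
  rot[8] = XXYxYxXy$yXXyYYYY
  rot[9] = XYxYxXy$yXXyYYYYX
  rot[10] = YxYxXy$yXXyYYYYXX
  rot[11] = xYxXy$yXXyYYYYXXY
  rot[12] = YxXy$yXXyYYYYXXYx
  rot[13] = xXy$yXXyYYYYXXYxY
  rot[14] = Xy$yXXyYYYYXXYxYx
  rot[15] = y$yXXyYYYYXXYxYxX
  rot[16] = $yXXyYYYYXXYxYxXy
Sorted (with $ < everything):
  sorted[0] = $yXXyYYYYXXYxYxXy  (last char: 'y')
  sorted[1] = XXYxYxXy$yXXyYYYY  (last char: 'Y')
  sorted[2] = XXyYYYYXXYxYxXy$y  (last char: 'y')
  sorted[3] = XYxYxXy$yXXyYYYYX  (last char: 'X')
  sorted[4] = Xy$yXXyYYYYXXYxYx  (last char: 'x')
  sorted[5] = XyYYYYXXYxYxXy$yX  (last char: 'X')
  sorted[6] = YXXYxYxXy$yXXyYYY  (last char: 'Y')
  sorted[7] = YYXXYxYxXy$yXXyYY  (last char: 'Y')
  sorted[8] = YYYXXYxYxXy$yXXyY  (last char: 'Y')
  sorted[9] = YYYYXXYxYxXy$yXXy  (last char: 'y')
  sorted[10] = YxXy$yXXyYYYYXXYx  (last char: 'x')
  sorted[11] = YxYxXy$yXXyYYYYXX  (last char: 'X')
  sorted[12] = xXy$yXXyYYYYXXYxY  (last char: 'Y')
  sorted[13] = xYxXy$yXXyYYYYXXY  (last char: 'Y')
  sorted[14] = y$yXXyYYYYXXYxYxX  (last char: 'X')
  sorted[15] = yXXyYYYYXXYxYxXy$  (last char: '$')
  sorted[16] = yYYYYXXYxYxXy$yXX  (last char: 'X')
Last column: yYyXxXYYYyxXYYX$X
Original string S is at sorted index 15

Answer: yYyXxXYYYyxXYYX$X
15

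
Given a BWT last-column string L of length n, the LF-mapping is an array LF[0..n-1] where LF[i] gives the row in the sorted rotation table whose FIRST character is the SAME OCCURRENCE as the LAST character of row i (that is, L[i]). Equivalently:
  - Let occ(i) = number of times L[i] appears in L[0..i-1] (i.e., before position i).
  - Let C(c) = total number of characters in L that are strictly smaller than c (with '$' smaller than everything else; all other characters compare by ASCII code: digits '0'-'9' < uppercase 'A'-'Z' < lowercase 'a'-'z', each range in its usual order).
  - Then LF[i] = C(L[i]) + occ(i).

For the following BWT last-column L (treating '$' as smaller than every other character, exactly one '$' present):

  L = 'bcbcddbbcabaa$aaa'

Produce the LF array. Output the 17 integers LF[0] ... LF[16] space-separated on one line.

Answer: 7 12 8 13 15 16 9 10 14 1 11 2 3 0 4 5 6

Derivation:
Char counts: '$':1, 'a':6, 'b':5, 'c':3, 'd':2
C (first-col start): C('$')=0, C('a')=1, C('b')=7, C('c')=12, C('d')=15
L[0]='b': occ=0, LF[0]=C('b')+0=7+0=7
L[1]='c': occ=0, LF[1]=C('c')+0=12+0=12
L[2]='b': occ=1, LF[2]=C('b')+1=7+1=8
L[3]='c': occ=1, LF[3]=C('c')+1=12+1=13
L[4]='d': occ=0, LF[4]=C('d')+0=15+0=15
L[5]='d': occ=1, LF[5]=C('d')+1=15+1=16
L[6]='b': occ=2, LF[6]=C('b')+2=7+2=9
L[7]='b': occ=3, LF[7]=C('b')+3=7+3=10
L[8]='c': occ=2, LF[8]=C('c')+2=12+2=14
L[9]='a': occ=0, LF[9]=C('a')+0=1+0=1
L[10]='b': occ=4, LF[10]=C('b')+4=7+4=11
L[11]='a': occ=1, LF[11]=C('a')+1=1+1=2
L[12]='a': occ=2, LF[12]=C('a')+2=1+2=3
L[13]='$': occ=0, LF[13]=C('$')+0=0+0=0
L[14]='a': occ=3, LF[14]=C('a')+3=1+3=4
L[15]='a': occ=4, LF[15]=C('a')+4=1+4=5
L[16]='a': occ=5, LF[16]=C('a')+5=1+5=6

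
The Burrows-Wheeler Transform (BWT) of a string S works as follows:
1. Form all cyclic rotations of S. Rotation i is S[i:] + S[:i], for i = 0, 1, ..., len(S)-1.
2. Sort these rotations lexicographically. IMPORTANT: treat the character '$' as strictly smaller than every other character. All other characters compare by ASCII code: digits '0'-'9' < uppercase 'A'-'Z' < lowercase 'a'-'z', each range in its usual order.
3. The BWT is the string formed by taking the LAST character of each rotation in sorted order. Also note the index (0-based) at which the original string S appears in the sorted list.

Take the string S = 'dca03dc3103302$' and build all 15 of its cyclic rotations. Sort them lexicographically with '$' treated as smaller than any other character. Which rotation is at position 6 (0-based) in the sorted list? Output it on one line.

All 15 rotations (rotation i = S[i:]+S[:i]):
  rot[0] = dca03dc3103302$
  rot[1] = ca03dc3103302$d
  rot[2] = a03dc3103302$dc
  rot[3] = 03dc3103302$dca
  rot[4] = 3dc3103302$dca0
  rot[5] = dc3103302$dca03
  rot[6] = c3103302$dca03d
  rot[7] = 3103302$dca03dc
  rot[8] = 103302$dca03dc3
  rot[9] = 03302$dca03dc31
  rot[10] = 3302$dca03dc310
  rot[11] = 302$dca03dc3103
  rot[12] = 02$dca03dc31033
  rot[13] = 2$dca03dc310330
  rot[14] = $dca03dc3103302
Sorted (with $ < everything):
  sorted[0] = $dca03dc3103302
  sorted[1] = 02$dca03dc31033
  sorted[2] = 03302$dca03dc31
  sorted[3] = 03dc3103302$dca
  sorted[4] = 103302$dca03dc3
  sorted[5] = 2$dca03dc310330
  sorted[6] = 302$dca03dc3103
  sorted[7] = 3103302$dca03dc
  sorted[8] = 3302$dca03dc310
  sorted[9] = 3dc3103302$dca0
  sorted[10] = a03dc3103302$dc
  sorted[11] = c3103302$dca03d
  sorted[12] = ca03dc3103302$d
  sorted[13] = dc3103302$dca03
  sorted[14] = dca03dc3103302$
sorted[6] = 302$dca03dc3103

Answer: 302$dca03dc3103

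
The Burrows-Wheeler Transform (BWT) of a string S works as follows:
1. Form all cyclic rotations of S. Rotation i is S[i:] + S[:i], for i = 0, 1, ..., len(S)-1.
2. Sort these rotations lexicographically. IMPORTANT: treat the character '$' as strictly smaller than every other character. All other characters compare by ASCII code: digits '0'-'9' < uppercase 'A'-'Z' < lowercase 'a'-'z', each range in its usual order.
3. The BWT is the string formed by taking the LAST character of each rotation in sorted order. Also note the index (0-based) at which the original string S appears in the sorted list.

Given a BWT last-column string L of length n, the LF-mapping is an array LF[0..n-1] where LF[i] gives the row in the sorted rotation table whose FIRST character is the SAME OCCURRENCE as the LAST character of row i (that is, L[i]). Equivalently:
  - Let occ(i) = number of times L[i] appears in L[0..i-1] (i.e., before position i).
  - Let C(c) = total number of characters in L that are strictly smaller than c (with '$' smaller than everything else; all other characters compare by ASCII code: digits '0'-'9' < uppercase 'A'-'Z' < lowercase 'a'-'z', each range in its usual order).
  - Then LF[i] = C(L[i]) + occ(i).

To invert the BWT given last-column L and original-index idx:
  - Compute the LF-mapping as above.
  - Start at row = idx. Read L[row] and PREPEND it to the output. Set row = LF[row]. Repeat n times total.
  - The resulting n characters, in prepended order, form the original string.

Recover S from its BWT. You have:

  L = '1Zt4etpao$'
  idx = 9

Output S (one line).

LF mapping: 1 3 8 2 5 9 7 4 6 0
Walk LF starting at row 9, prepending L[row]:
  step 1: row=9, L[9]='$', prepend. Next row=LF[9]=0
  step 2: row=0, L[0]='1', prepend. Next row=LF[0]=1
  step 3: row=1, L[1]='Z', prepend. Next row=LF[1]=3
  step 4: row=3, L[3]='4', prepend. Next row=LF[3]=2
  step 5: row=2, L[2]='t', prepend. Next row=LF[2]=8
  step 6: row=8, L[8]='o', prepend. Next row=LF[8]=6
  step 7: row=6, L[6]='p', prepend. Next row=LF[6]=7
  step 8: row=7, L[7]='a', prepend. Next row=LF[7]=4
  step 9: row=4, L[4]='e', prepend. Next row=LF[4]=5
  step 10: row=5, L[5]='t', prepend. Next row=LF[5]=9
Reversed output: teapot4Z1$

Answer: teapot4Z1$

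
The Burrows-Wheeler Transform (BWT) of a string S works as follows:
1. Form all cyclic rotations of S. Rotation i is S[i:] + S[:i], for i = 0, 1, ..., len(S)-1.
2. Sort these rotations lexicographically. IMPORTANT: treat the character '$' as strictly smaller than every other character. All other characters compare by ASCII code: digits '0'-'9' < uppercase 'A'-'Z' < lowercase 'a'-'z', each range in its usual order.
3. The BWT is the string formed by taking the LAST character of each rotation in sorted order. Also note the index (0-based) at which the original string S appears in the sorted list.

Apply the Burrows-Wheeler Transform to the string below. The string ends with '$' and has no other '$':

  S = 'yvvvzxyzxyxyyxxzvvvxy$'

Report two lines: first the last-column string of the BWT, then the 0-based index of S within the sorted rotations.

Answer: yzyvvvvyvzyzxx$yxxxxyv
14

Derivation:
All 22 rotations (rotation i = S[i:]+S[:i]):
  rot[0] = yvvvzxyzxyxyyxxzvvvxy$
  rot[1] = vvvzxyzxyxyyxxzvvvxy$y
  rot[2] = vvzxyzxyxyyxxzvvvxy$yv
  rot[3] = vzxyzxyxyyxxzvvvxy$yvv
  rot[4] = zxyzxyxyyxxzvvvxy$yvvv
  rot[5] = xyzxyxyyxxzvvvxy$yvvvz
  rot[6] = yzxyxyyxxzvvvxy$yvvvzx
  rot[7] = zxyxyyxxzvvvxy$yvvvzxy
  rot[8] = xyxyyxxzvvvxy$yvvvzxyz
  rot[9] = yxyyxxzvvvxy$yvvvzxyzx
  rot[10] = xyyxxzvvvxy$yvvvzxyzxy
  rot[11] = yyxxzvvvxy$yvvvzxyzxyx
  rot[12] = yxxzvvvxy$yvvvzxyzxyxy
  rot[13] = xxzvvvxy$yvvvzxyzxyxyy
  rot[14] = xzvvvxy$yvvvzxyzxyxyyx
  rot[15] = zvvvxy$yvvvzxyzxyxyyxx
  rot[16] = vvvxy$yvvvzxyzxyxyyxxz
  rot[17] = vvxy$yvvvzxyzxyxyyxxzv
  rot[18] = vxy$yvvvzxyzxyxyyxxzvv
  rot[19] = xy$yvvvzxyzxyxyyxxzvvv
  rot[20] = y$yvvvzxyzxyxyyxxzvvvx
  rot[21] = $yvvvzxyzxyxyyxxzvvvxy
Sorted (with $ < everything):
  sorted[0] = $yvvvzxyzxyxyyxxzvvvxy  (last char: 'y')
  sorted[1] = vvvxy$yvvvzxyzxyxyyxxz  (last char: 'z')
  sorted[2] = vvvzxyzxyxyyxxzvvvxy$y  (last char: 'y')
  sorted[3] = vvxy$yvvvzxyzxyxyyxxzv  (last char: 'v')
  sorted[4] = vvzxyzxyxyyxxzvvvxy$yv  (last char: 'v')
  sorted[5] = vxy$yvvvzxyzxyxyyxxzvv  (last char: 'v')
  sorted[6] = vzxyzxyxyyxxzvvvxy$yvv  (last char: 'v')
  sorted[7] = xxzvvvxy$yvvvzxyzxyxyy  (last char: 'y')
  sorted[8] = xy$yvvvzxyzxyxyyxxzvvv  (last char: 'v')
  sorted[9] = xyxyyxxzvvvxy$yvvvzxyz  (last char: 'z')
  sorted[10] = xyyxxzvvvxy$yvvvzxyzxy  (last char: 'y')
  sorted[11] = xyzxyxyyxxzvvvxy$yvvvz  (last char: 'z')
  sorted[12] = xzvvvxy$yvvvzxyzxyxyyx  (last char: 'x')
  sorted[13] = y$yvvvzxyzxyxyyxxzvvvx  (last char: 'x')
  sorted[14] = yvvvzxyzxyxyyxxzvvvxy$  (last char: '$')
  sorted[15] = yxxzvvvxy$yvvvzxyzxyxy  (last char: 'y')
  sorted[16] = yxyyxxzvvvxy$yvvvzxyzx  (last char: 'x')
  sorted[17] = yyxxzvvvxy$yvvvzxyzxyx  (last char: 'x')
  sorted[18] = yzxyxyyxxzvvvxy$yvvvzx  (last char: 'x')
  sorted[19] = zvvvxy$yvvvzxyzxyxyyxx  (last char: 'x')
  sorted[20] = zxyxyyxxzvvvxy$yvvvzxy  (last char: 'y')
  sorted[21] = zxyzxyxyyxxzvvvxy$yvvv  (last char: 'v')
Last column: yzyvvvvyvzyzxx$yxxxxyv
Original string S is at sorted index 14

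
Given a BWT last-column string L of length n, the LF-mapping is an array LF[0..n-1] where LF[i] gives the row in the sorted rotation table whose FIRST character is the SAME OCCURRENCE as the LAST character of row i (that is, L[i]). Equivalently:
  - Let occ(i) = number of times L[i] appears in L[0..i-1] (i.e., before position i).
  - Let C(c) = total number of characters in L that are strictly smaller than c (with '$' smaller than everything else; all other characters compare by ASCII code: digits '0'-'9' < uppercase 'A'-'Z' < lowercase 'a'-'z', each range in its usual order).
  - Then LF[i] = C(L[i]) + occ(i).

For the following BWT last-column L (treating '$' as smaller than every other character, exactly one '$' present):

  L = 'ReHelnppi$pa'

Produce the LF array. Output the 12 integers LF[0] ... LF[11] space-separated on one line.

Answer: 2 4 1 5 7 8 9 10 6 0 11 3

Derivation:
Char counts: '$':1, 'H':1, 'R':1, 'a':1, 'e':2, 'i':1, 'l':1, 'n':1, 'p':3
C (first-col start): C('$')=0, C('H')=1, C('R')=2, C('a')=3, C('e')=4, C('i')=6, C('l')=7, C('n')=8, C('p')=9
L[0]='R': occ=0, LF[0]=C('R')+0=2+0=2
L[1]='e': occ=0, LF[1]=C('e')+0=4+0=4
L[2]='H': occ=0, LF[2]=C('H')+0=1+0=1
L[3]='e': occ=1, LF[3]=C('e')+1=4+1=5
L[4]='l': occ=0, LF[4]=C('l')+0=7+0=7
L[5]='n': occ=0, LF[5]=C('n')+0=8+0=8
L[6]='p': occ=0, LF[6]=C('p')+0=9+0=9
L[7]='p': occ=1, LF[7]=C('p')+1=9+1=10
L[8]='i': occ=0, LF[8]=C('i')+0=6+0=6
L[9]='$': occ=0, LF[9]=C('$')+0=0+0=0
L[10]='p': occ=2, LF[10]=C('p')+2=9+2=11
L[11]='a': occ=0, LF[11]=C('a')+0=3+0=3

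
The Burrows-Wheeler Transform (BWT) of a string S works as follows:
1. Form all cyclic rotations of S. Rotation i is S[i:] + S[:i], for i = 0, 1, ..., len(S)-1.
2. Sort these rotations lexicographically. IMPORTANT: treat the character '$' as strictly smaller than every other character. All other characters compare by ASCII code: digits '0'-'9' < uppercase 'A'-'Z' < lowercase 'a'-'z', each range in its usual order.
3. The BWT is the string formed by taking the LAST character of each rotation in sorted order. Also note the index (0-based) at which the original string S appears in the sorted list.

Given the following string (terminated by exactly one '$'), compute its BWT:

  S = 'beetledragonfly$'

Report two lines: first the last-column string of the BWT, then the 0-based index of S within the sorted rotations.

All 16 rotations (rotation i = S[i:]+S[:i]):
  rot[0] = beetledragonfly$
  rot[1] = eetledragonfly$b
  rot[2] = etledragonfly$be
  rot[3] = tledragonfly$bee
  rot[4] = ledragonfly$beet
  rot[5] = edragonfly$beetl
  rot[6] = dragonfly$beetle
  rot[7] = ragonfly$beetled
  rot[8] = agonfly$beetledr
  rot[9] = gonfly$beetledra
  rot[10] = onfly$beetledrag
  rot[11] = nfly$beetledrago
  rot[12] = fly$beetledragon
  rot[13] = ly$beetledragonf
  rot[14] = y$beetledragonfl
  rot[15] = $beetledragonfly
Sorted (with $ < everything):
  sorted[0] = $beetledragonfly  (last char: 'y')
  sorted[1] = agonfly$beetledr  (last char: 'r')
  sorted[2] = beetledragonfly$  (last char: '$')
  sorted[3] = dragonfly$beetle  (last char: 'e')
  sorted[4] = edragonfly$beetl  (last char: 'l')
  sorted[5] = eetledragonfly$b  (last char: 'b')
  sorted[6] = etledragonfly$be  (last char: 'e')
  sorted[7] = fly$beetledragon  (last char: 'n')
  sorted[8] = gonfly$beetledra  (last char: 'a')
  sorted[9] = ledragonfly$beet  (last char: 't')
  sorted[10] = ly$beetledragonf  (last char: 'f')
  sorted[11] = nfly$beetledrago  (last char: 'o')
  sorted[12] = onfly$beetledrag  (last char: 'g')
  sorted[13] = ragonfly$beetled  (last char: 'd')
  sorted[14] = tledragonfly$bee  (last char: 'e')
  sorted[15] = y$beetledragonfl  (last char: 'l')
Last column: yr$elbenatfogdel
Original string S is at sorted index 2

Answer: yr$elbenatfogdel
2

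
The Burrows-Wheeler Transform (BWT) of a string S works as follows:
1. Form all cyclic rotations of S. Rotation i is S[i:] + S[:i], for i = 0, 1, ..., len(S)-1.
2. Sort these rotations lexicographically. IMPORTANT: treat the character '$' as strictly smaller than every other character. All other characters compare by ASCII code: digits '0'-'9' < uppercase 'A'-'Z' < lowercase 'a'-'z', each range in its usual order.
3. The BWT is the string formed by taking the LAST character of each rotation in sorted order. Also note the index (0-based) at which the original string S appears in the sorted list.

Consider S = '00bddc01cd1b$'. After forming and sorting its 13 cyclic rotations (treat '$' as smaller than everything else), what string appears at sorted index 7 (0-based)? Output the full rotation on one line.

All 13 rotations (rotation i = S[i:]+S[:i]):
  rot[0] = 00bddc01cd1b$
  rot[1] = 0bddc01cd1b$0
  rot[2] = bddc01cd1b$00
  rot[3] = ddc01cd1b$00b
  rot[4] = dc01cd1b$00bd
  rot[5] = c01cd1b$00bdd
  rot[6] = 01cd1b$00bddc
  rot[7] = 1cd1b$00bddc0
  rot[8] = cd1b$00bddc01
  rot[9] = d1b$00bddc01c
  rot[10] = 1b$00bddc01cd
  rot[11] = b$00bddc01cd1
  rot[12] = $00bddc01cd1b
Sorted (with $ < everything):
  sorted[0] = $00bddc01cd1b
  sorted[1] = 00bddc01cd1b$
  sorted[2] = 01cd1b$00bddc
  sorted[3] = 0bddc01cd1b$0
  sorted[4] = 1b$00bddc01cd
  sorted[5] = 1cd1b$00bddc0
  sorted[6] = b$00bddc01cd1
  sorted[7] = bddc01cd1b$00
  sorted[8] = c01cd1b$00bdd
  sorted[9] = cd1b$00bddc01
  sorted[10] = d1b$00bddc01c
  sorted[11] = dc01cd1b$00bd
  sorted[12] = ddc01cd1b$00b
sorted[7] = bddc01cd1b$00

Answer: bddc01cd1b$00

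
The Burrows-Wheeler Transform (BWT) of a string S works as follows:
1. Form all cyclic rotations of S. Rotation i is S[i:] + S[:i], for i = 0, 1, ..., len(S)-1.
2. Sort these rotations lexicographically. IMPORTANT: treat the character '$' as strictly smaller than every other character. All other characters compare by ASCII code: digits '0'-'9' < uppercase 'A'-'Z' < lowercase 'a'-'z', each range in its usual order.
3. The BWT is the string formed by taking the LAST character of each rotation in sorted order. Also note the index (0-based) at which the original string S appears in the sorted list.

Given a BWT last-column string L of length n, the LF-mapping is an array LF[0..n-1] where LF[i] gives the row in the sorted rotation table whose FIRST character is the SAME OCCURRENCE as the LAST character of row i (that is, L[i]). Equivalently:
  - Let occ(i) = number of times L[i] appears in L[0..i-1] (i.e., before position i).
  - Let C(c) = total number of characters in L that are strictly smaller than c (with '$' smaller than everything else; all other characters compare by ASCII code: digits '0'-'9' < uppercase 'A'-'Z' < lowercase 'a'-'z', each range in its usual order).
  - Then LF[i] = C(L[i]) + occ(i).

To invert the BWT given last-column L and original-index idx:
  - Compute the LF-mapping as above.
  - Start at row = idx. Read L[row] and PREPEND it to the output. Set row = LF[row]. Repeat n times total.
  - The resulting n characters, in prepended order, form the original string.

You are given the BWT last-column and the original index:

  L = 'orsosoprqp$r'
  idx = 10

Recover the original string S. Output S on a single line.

LF mapping: 1 7 10 2 11 3 4 8 6 5 0 9
Walk LF starting at row 10, prepending L[row]:
  step 1: row=10, L[10]='$', prepend. Next row=LF[10]=0
  step 2: row=0, L[0]='o', prepend. Next row=LF[0]=1
  step 3: row=1, L[1]='r', prepend. Next row=LF[1]=7
  step 4: row=7, L[7]='r', prepend. Next row=LF[7]=8
  step 5: row=8, L[8]='q', prepend. Next row=LF[8]=6
  step 6: row=6, L[6]='p', prepend. Next row=LF[6]=4
  step 7: row=4, L[4]='s', prepend. Next row=LF[4]=11
  step 8: row=11, L[11]='r', prepend. Next row=LF[11]=9
  step 9: row=9, L[9]='p', prepend. Next row=LF[9]=5
  step 10: row=5, L[5]='o', prepend. Next row=LF[5]=3
  step 11: row=3, L[3]='o', prepend. Next row=LF[3]=2
  step 12: row=2, L[2]='s', prepend. Next row=LF[2]=10
Reversed output: sooprspqrro$

Answer: sooprspqrro$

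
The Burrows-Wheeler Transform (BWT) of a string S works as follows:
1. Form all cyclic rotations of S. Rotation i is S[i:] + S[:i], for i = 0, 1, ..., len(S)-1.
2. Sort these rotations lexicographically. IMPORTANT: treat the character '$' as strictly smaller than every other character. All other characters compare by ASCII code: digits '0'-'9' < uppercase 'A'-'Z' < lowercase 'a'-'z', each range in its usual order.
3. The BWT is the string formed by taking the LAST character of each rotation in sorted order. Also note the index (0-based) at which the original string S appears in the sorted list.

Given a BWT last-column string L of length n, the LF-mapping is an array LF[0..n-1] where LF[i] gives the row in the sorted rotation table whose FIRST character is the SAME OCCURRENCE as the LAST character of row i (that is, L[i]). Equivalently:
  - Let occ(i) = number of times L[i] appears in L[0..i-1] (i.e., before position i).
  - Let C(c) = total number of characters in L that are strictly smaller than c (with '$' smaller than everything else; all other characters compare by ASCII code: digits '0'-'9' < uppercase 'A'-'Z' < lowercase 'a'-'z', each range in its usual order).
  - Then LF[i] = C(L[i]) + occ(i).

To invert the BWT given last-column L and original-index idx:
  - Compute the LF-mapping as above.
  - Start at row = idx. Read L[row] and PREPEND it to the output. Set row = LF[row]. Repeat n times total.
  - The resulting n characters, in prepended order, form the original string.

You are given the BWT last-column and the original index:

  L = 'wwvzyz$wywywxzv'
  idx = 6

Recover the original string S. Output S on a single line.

Answer: wywvvzzwwyyxzw$

Derivation:
LF mapping: 3 4 1 12 9 13 0 5 10 6 11 7 8 14 2
Walk LF starting at row 6, prepending L[row]:
  step 1: row=6, L[6]='$', prepend. Next row=LF[6]=0
  step 2: row=0, L[0]='w', prepend. Next row=LF[0]=3
  step 3: row=3, L[3]='z', prepend. Next row=LF[3]=12
  step 4: row=12, L[12]='x', prepend. Next row=LF[12]=8
  step 5: row=8, L[8]='y', prepend. Next row=LF[8]=10
  step 6: row=10, L[10]='y', prepend. Next row=LF[10]=11
  step 7: row=11, L[11]='w', prepend. Next row=LF[11]=7
  step 8: row=7, L[7]='w', prepend. Next row=LF[7]=5
  step 9: row=5, L[5]='z', prepend. Next row=LF[5]=13
  step 10: row=13, L[13]='z', prepend. Next row=LF[13]=14
  step 11: row=14, L[14]='v', prepend. Next row=LF[14]=2
  step 12: row=2, L[2]='v', prepend. Next row=LF[2]=1
  step 13: row=1, L[1]='w', prepend. Next row=LF[1]=4
  step 14: row=4, L[4]='y', prepend. Next row=LF[4]=9
  step 15: row=9, L[9]='w', prepend. Next row=LF[9]=6
Reversed output: wywvvzzwwyyxzw$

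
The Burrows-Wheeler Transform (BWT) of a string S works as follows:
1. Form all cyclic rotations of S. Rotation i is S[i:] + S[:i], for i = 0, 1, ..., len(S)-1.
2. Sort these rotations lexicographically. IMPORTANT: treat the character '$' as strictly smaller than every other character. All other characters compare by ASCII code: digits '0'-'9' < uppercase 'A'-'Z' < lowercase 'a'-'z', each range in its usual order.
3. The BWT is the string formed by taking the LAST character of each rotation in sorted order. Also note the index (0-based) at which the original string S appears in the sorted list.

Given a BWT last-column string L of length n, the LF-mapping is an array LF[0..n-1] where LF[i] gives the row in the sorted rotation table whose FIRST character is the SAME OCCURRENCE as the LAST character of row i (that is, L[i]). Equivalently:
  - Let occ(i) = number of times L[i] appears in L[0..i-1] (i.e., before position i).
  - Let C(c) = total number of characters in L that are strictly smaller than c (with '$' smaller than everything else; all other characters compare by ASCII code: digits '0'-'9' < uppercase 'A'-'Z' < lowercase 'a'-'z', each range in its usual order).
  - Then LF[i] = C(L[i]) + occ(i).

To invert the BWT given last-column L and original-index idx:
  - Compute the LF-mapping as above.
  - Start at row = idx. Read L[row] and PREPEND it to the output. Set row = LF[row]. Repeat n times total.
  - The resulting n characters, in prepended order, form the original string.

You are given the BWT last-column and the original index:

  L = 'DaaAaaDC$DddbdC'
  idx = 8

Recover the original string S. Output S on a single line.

Answer: aCaACddbdaDDaD$

Derivation:
LF mapping: 4 7 8 1 9 10 5 2 0 6 12 13 11 14 3
Walk LF starting at row 8, prepending L[row]:
  step 1: row=8, L[8]='$', prepend. Next row=LF[8]=0
  step 2: row=0, L[0]='D', prepend. Next row=LF[0]=4
  step 3: row=4, L[4]='a', prepend. Next row=LF[4]=9
  step 4: row=9, L[9]='D', prepend. Next row=LF[9]=6
  step 5: row=6, L[6]='D', prepend. Next row=LF[6]=5
  step 6: row=5, L[5]='a', prepend. Next row=LF[5]=10
  step 7: row=10, L[10]='d', prepend. Next row=LF[10]=12
  step 8: row=12, L[12]='b', prepend. Next row=LF[12]=11
  step 9: row=11, L[11]='d', prepend. Next row=LF[11]=13
  step 10: row=13, L[13]='d', prepend. Next row=LF[13]=14
  step 11: row=14, L[14]='C', prepend. Next row=LF[14]=3
  step 12: row=3, L[3]='A', prepend. Next row=LF[3]=1
  step 13: row=1, L[1]='a', prepend. Next row=LF[1]=7
  step 14: row=7, L[7]='C', prepend. Next row=LF[7]=2
  step 15: row=2, L[2]='a', prepend. Next row=LF[2]=8
Reversed output: aCaACddbdaDDaD$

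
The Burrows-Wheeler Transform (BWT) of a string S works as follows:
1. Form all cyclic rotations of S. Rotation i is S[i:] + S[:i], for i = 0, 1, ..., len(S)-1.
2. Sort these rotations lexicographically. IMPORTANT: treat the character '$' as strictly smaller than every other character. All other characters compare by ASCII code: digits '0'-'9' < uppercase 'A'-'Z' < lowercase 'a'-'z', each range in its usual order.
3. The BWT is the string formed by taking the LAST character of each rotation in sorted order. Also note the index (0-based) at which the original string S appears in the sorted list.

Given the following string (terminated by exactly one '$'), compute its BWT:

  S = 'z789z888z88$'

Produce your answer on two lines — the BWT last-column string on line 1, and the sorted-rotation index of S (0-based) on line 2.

Answer: 8z8zz8788$89
9

Derivation:
All 12 rotations (rotation i = S[i:]+S[:i]):
  rot[0] = z789z888z88$
  rot[1] = 789z888z88$z
  rot[2] = 89z888z88$z7
  rot[3] = 9z888z88$z78
  rot[4] = z888z88$z789
  rot[5] = 888z88$z789z
  rot[6] = 88z88$z789z8
  rot[7] = 8z88$z789z88
  rot[8] = z88$z789z888
  rot[9] = 88$z789z888z
  rot[10] = 8$z789z888z8
  rot[11] = $z789z888z88
Sorted (with $ < everything):
  sorted[0] = $z789z888z88  (last char: '8')
  sorted[1] = 789z888z88$z  (last char: 'z')
  sorted[2] = 8$z789z888z8  (last char: '8')
  sorted[3] = 88$z789z888z  (last char: 'z')
  sorted[4] = 888z88$z789z  (last char: 'z')
  sorted[5] = 88z88$z789z8  (last char: '8')
  sorted[6] = 89z888z88$z7  (last char: '7')
  sorted[7] = 8z88$z789z88  (last char: '8')
  sorted[8] = 9z888z88$z78  (last char: '8')
  sorted[9] = z789z888z88$  (last char: '$')
  sorted[10] = z88$z789z888  (last char: '8')
  sorted[11] = z888z88$z789  (last char: '9')
Last column: 8z8zz8788$89
Original string S is at sorted index 9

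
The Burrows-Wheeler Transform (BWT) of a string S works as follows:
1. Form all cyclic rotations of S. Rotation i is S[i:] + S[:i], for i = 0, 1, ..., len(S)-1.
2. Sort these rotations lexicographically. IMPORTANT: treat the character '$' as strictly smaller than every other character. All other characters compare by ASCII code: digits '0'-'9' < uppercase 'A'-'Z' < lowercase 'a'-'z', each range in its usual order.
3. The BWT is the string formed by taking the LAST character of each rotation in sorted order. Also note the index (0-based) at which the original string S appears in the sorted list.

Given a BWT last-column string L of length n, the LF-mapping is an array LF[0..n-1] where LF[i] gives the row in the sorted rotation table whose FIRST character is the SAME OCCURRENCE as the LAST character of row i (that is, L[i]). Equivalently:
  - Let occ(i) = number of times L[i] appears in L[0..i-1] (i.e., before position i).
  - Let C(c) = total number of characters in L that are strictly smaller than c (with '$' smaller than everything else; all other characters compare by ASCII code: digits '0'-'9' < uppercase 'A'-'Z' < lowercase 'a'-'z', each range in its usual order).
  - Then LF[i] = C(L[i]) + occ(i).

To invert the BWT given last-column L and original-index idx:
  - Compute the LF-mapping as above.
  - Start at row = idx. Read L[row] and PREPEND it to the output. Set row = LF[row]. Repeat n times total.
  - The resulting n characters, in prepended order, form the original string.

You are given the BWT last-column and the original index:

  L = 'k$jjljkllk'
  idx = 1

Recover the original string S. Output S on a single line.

LF mapping: 4 0 1 2 7 3 5 8 9 6
Walk LF starting at row 1, prepending L[row]:
  step 1: row=1, L[1]='$', prepend. Next row=LF[1]=0
  step 2: row=0, L[0]='k', prepend. Next row=LF[0]=4
  step 3: row=4, L[4]='l', prepend. Next row=LF[4]=7
  step 4: row=7, L[7]='l', prepend. Next row=LF[7]=8
  step 5: row=8, L[8]='l', prepend. Next row=LF[8]=9
  step 6: row=9, L[9]='k', prepend. Next row=LF[9]=6
  step 7: row=6, L[6]='k', prepend. Next row=LF[6]=5
  step 8: row=5, L[5]='j', prepend. Next row=LF[5]=3
  step 9: row=3, L[3]='j', prepend. Next row=LF[3]=2
  step 10: row=2, L[2]='j', prepend. Next row=LF[2]=1
Reversed output: jjjkklllk$

Answer: jjjkklllk$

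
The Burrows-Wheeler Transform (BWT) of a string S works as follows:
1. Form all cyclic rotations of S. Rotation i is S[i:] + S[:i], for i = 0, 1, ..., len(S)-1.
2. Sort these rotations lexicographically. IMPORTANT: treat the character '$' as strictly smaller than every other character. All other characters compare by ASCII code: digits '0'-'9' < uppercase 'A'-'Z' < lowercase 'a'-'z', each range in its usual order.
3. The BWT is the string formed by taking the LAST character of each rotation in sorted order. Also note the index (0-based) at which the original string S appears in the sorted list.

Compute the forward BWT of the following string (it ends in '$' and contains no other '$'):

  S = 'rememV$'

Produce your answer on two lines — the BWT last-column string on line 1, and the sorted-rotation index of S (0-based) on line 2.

Answer: Vmmree$
6

Derivation:
All 7 rotations (rotation i = S[i:]+S[:i]):
  rot[0] = rememV$
  rot[1] = ememV$r
  rot[2] = memV$re
  rot[3] = emV$rem
  rot[4] = mV$reme
  rot[5] = V$remem
  rot[6] = $rememV
Sorted (with $ < everything):
  sorted[0] = $rememV  (last char: 'V')
  sorted[1] = V$remem  (last char: 'm')
  sorted[2] = emV$rem  (last char: 'm')
  sorted[3] = ememV$r  (last char: 'r')
  sorted[4] = mV$reme  (last char: 'e')
  sorted[5] = memV$re  (last char: 'e')
  sorted[6] = rememV$  (last char: '$')
Last column: Vmmree$
Original string S is at sorted index 6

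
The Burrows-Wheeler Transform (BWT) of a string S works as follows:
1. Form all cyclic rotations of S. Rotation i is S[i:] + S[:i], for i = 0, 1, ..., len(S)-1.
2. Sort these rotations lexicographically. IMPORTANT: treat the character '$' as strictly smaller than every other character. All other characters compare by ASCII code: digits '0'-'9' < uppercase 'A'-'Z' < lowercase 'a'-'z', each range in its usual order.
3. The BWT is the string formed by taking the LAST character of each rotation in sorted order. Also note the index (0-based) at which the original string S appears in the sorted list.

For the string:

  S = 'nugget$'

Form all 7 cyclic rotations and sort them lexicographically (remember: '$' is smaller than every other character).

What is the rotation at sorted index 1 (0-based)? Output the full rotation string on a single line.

All 7 rotations (rotation i = S[i:]+S[:i]):
  rot[0] = nugget$
  rot[1] = ugget$n
  rot[2] = gget$nu
  rot[3] = get$nug
  rot[4] = et$nugg
  rot[5] = t$nugge
  rot[6] = $nugget
Sorted (with $ < everything):
  sorted[0] = $nugget
  sorted[1] = et$nugg
  sorted[2] = get$nug
  sorted[3] = gget$nu
  sorted[4] = nugget$
  sorted[5] = t$nugge
  sorted[6] = ugget$n
sorted[1] = et$nugg

Answer: et$nugg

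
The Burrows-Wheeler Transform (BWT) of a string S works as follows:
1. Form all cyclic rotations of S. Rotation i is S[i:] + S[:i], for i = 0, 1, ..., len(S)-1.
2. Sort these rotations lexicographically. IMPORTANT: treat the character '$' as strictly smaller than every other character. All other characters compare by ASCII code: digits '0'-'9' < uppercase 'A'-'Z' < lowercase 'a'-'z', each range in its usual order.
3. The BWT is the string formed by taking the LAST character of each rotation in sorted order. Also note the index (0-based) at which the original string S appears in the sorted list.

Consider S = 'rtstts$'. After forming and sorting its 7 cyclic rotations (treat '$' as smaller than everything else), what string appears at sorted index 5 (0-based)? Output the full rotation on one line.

All 7 rotations (rotation i = S[i:]+S[:i]):
  rot[0] = rtstts$
  rot[1] = tstts$r
  rot[2] = stts$rt
  rot[3] = tts$rts
  rot[4] = ts$rtst
  rot[5] = s$rtstt
  rot[6] = $rtstts
Sorted (with $ < everything):
  sorted[0] = $rtstts
  sorted[1] = rtstts$
  sorted[2] = s$rtstt
  sorted[3] = stts$rt
  sorted[4] = ts$rtst
  sorted[5] = tstts$r
  sorted[6] = tts$rts
sorted[5] = tstts$r

Answer: tstts$r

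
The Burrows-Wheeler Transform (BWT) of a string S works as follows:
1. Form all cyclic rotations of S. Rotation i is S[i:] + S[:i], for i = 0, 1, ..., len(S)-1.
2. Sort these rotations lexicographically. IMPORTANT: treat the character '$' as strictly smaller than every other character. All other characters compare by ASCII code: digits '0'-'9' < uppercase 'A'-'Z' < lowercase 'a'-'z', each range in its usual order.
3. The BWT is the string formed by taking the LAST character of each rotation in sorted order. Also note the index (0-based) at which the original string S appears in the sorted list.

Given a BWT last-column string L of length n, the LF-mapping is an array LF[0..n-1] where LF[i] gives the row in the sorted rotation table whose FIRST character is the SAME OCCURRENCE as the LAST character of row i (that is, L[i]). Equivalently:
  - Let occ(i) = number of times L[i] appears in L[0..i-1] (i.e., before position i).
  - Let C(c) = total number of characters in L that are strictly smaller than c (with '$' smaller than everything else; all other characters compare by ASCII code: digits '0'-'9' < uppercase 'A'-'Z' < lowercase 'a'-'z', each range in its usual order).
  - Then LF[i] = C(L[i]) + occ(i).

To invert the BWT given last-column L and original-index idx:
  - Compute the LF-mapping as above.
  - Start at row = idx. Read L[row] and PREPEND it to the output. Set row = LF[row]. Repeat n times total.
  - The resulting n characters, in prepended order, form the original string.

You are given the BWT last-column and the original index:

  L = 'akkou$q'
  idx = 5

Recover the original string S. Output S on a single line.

Answer: quokka$

Derivation:
LF mapping: 1 2 3 4 6 0 5
Walk LF starting at row 5, prepending L[row]:
  step 1: row=5, L[5]='$', prepend. Next row=LF[5]=0
  step 2: row=0, L[0]='a', prepend. Next row=LF[0]=1
  step 3: row=1, L[1]='k', prepend. Next row=LF[1]=2
  step 4: row=2, L[2]='k', prepend. Next row=LF[2]=3
  step 5: row=3, L[3]='o', prepend. Next row=LF[3]=4
  step 6: row=4, L[4]='u', prepend. Next row=LF[4]=6
  step 7: row=6, L[6]='q', prepend. Next row=LF[6]=5
Reversed output: quokka$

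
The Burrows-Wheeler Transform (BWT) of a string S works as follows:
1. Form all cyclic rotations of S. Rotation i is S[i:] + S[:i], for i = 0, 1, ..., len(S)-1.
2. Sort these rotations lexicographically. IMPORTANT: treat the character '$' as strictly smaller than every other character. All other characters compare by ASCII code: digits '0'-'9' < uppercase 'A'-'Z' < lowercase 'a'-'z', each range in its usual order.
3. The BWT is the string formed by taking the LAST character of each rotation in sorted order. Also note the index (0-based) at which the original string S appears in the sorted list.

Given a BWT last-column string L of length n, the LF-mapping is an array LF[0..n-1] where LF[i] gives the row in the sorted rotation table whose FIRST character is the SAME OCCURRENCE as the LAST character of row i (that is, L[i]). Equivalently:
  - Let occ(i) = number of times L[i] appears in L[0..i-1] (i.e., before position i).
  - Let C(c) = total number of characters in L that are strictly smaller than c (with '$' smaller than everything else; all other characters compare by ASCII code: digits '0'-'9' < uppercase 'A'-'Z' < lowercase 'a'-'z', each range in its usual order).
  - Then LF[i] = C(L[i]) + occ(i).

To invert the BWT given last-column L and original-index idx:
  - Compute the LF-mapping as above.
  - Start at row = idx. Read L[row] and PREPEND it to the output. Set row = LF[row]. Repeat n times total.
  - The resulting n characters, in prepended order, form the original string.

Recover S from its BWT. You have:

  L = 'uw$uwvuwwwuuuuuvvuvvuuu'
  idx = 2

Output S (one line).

Answer: uuuuwuvwuuwuvuuwuvvvwu$

Derivation:
LF mapping: 1 18 0 2 19 13 3 20 21 22 4 5 6 7 8 14 15 9 16 17 10 11 12
Walk LF starting at row 2, prepending L[row]:
  step 1: row=2, L[2]='$', prepend. Next row=LF[2]=0
  step 2: row=0, L[0]='u', prepend. Next row=LF[0]=1
  step 3: row=1, L[1]='w', prepend. Next row=LF[1]=18
  step 4: row=18, L[18]='v', prepend. Next row=LF[18]=16
  step 5: row=16, L[16]='v', prepend. Next row=LF[16]=15
  step 6: row=15, L[15]='v', prepend. Next row=LF[15]=14
  step 7: row=14, L[14]='u', prepend. Next row=LF[14]=8
  step 8: row=8, L[8]='w', prepend. Next row=LF[8]=21
  step 9: row=21, L[21]='u', prepend. Next row=LF[21]=11
  step 10: row=11, L[11]='u', prepend. Next row=LF[11]=5
  step 11: row=5, L[5]='v', prepend. Next row=LF[5]=13
  step 12: row=13, L[13]='u', prepend. Next row=LF[13]=7
  step 13: row=7, L[7]='w', prepend. Next row=LF[7]=20
  step 14: row=20, L[20]='u', prepend. Next row=LF[20]=10
  step 15: row=10, L[10]='u', prepend. Next row=LF[10]=4
  step 16: row=4, L[4]='w', prepend. Next row=LF[4]=19
  step 17: row=19, L[19]='v', prepend. Next row=LF[19]=17
  step 18: row=17, L[17]='u', prepend. Next row=LF[17]=9
  step 19: row=9, L[9]='w', prepend. Next row=LF[9]=22
  step 20: row=22, L[22]='u', prepend. Next row=LF[22]=12
  step 21: row=12, L[12]='u', prepend. Next row=LF[12]=6
  step 22: row=6, L[6]='u', prepend. Next row=LF[6]=3
  step 23: row=3, L[3]='u', prepend. Next row=LF[3]=2
Reversed output: uuuuwuvwuuwuvuuwuvvvwu$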